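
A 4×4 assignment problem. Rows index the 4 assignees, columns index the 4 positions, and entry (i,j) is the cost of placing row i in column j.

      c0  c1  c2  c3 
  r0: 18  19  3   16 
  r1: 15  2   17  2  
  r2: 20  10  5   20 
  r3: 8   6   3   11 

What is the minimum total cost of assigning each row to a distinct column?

optimal assignment: row0→col2 (cost 3), row1→col3 (cost 2), row2→col1 (cost 10), row3→col0 (cost 8)
total = 3 + 2 + 10 + 8 = 23

Minimum assignment cost: 23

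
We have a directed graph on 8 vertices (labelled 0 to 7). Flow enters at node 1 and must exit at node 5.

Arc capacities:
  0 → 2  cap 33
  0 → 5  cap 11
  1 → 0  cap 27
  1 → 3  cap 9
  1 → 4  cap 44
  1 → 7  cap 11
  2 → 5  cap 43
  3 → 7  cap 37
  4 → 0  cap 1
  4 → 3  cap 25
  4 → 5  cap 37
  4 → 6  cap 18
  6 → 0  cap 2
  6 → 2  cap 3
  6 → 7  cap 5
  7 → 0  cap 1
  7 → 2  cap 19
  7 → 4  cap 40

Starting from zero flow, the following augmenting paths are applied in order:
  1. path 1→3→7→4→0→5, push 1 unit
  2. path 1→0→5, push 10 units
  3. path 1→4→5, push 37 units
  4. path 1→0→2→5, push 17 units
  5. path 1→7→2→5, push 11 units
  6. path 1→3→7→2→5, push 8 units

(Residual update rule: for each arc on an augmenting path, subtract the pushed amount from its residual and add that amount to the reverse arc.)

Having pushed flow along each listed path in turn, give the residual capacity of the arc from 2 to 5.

after path 1 (1→3→7→4→0→5, push 1): res(2,5)=43
after path 2 (1→0→5, push 10): res(2,5)=43
after path 3 (1→4→5, push 37): res(2,5)=43
after path 4 (1→0→2→5, push 17): res(2,5)=26
after path 5 (1→7→2→5, push 11): res(2,5)=15
after path 6 (1→3→7→2→5, push 8): res(2,5)=7

Residual capacity of (2,5): 7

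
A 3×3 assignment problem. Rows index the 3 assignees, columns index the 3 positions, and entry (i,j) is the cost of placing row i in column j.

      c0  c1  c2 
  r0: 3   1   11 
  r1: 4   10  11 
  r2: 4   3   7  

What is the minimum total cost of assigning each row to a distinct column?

optimal assignment: row0→col1 (cost 1), row1→col0 (cost 4), row2→col2 (cost 7)
total = 1 + 4 + 7 = 12

Minimum assignment cost: 12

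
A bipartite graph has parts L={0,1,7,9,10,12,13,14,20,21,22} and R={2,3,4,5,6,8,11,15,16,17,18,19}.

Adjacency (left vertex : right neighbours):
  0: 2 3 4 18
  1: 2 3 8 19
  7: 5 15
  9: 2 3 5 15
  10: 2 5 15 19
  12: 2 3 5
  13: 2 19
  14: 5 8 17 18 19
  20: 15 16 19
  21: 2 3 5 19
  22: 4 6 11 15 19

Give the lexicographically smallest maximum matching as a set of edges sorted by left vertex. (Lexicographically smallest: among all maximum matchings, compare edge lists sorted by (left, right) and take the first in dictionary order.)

Lex-smallest maximum matching: {(0,4), (1,8), (7,5), (9,2), (10,15), (12,3), (13,19), (14,17), (20,16), (22,6)}

|M| = 10 (so the lex-smallest maximum matching has 10 edges)
process left vertices in ascending order; for each, take the smallest-labelled available neighbour that still permits 10 edges overall, or leave it unmatched if none does
lex-smallest matching: {0-4, 1-8, 7-5, 9-2, 10-15, 12-3, 13-19, 14-17, 20-16, 22-6}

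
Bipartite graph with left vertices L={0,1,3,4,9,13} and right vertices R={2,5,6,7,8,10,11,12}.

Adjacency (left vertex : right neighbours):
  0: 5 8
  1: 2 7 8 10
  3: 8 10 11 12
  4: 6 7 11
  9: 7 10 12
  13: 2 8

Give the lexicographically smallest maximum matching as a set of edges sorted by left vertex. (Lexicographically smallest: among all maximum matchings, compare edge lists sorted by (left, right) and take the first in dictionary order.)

Lex-smallest maximum matching: {(0,5), (1,2), (3,10), (4,6), (9,7), (13,8)}

|M| = 6 (so the lex-smallest maximum matching has 6 edges)
process left vertices in ascending order; for each, take the smallest-labelled available neighbour that still permits 6 edges overall, or leave it unmatched if none does
lex-smallest matching: {0-5, 1-2, 3-10, 4-6, 9-7, 13-8}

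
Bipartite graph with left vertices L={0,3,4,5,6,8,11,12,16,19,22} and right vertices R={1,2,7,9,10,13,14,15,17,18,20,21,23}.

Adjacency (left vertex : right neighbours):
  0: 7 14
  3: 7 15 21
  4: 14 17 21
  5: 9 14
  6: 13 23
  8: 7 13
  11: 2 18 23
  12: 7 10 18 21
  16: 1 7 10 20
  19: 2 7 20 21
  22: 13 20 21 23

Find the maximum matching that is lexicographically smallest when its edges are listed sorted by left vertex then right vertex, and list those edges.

|M| = 11 (so the lex-smallest maximum matching has 11 edges)
process left vertices in ascending order; for each, take the smallest-labelled available neighbour that still permits 11 edges overall, or leave it unmatched if none does
lex-smallest matching: {0-7, 3-15, 4-14, 5-9, 6-23, 8-13, 11-2, 12-10, 16-1, 19-20, 22-21}

Lex-smallest maximum matching: {(0,7), (3,15), (4,14), (5,9), (6,23), (8,13), (11,2), (12,10), (16,1), (19,20), (22,21)}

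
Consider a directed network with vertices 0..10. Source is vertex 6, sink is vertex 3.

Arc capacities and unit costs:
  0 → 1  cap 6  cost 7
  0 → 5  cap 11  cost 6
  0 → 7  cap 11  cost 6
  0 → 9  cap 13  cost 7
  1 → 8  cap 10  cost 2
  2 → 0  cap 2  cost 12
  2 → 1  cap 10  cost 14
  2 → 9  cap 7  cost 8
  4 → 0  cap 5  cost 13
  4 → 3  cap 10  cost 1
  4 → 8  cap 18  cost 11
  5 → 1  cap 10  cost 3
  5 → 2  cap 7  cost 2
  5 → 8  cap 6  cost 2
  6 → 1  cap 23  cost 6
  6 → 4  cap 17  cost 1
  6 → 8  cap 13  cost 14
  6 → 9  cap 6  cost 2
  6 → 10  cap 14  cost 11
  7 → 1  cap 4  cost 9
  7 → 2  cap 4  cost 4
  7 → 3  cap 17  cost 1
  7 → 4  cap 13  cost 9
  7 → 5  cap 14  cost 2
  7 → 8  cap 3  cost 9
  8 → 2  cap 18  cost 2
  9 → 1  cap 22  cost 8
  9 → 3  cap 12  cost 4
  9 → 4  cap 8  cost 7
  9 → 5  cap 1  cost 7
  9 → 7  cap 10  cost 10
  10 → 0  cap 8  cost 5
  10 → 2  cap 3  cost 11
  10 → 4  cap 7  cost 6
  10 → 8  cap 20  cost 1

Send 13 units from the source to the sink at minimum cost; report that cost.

Minimum cost for 13 units: 38

shortest-cost path #1: 6→4→3 push 10 @ unit cost 2 (adds 20)
shortest-cost path #2: 6→9→3 push 3 @ unit cost 6 (adds 18)
total cost = 38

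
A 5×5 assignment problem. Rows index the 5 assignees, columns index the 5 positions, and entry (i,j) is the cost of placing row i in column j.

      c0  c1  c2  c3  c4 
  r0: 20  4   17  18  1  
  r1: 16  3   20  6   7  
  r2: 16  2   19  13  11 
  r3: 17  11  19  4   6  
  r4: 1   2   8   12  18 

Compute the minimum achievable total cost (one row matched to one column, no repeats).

Minimum assignment cost: 28

one of 2 optimal assignments: row0→col4 (cost 1), row1→col1 (cost 3), row2→col2 (cost 19), row3→col3 (cost 4), row4→col0 (cost 1)
total = 1 + 3 + 19 + 4 + 1 = 28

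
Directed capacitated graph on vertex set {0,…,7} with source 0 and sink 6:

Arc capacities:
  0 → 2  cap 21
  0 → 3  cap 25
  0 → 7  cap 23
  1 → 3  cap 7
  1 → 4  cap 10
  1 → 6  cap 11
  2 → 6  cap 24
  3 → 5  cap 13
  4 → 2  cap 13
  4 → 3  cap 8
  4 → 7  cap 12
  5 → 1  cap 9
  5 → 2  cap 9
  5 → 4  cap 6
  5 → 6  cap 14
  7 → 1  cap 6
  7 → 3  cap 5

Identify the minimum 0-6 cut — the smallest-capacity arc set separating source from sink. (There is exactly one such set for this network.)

augment #1: 0→2→6 push 21
augment #2: 0→3→5→6 push 13
augment #3: 0→7→1→6 push 6
max flow = 40; residual-reachable set from 0 gives S-side
cut edges (S→T): {(0,2), (3,5), (7,1)} total cap 40

Min-cut arcs: {(0,2), (3,5), (7,1)} (total capacity 40)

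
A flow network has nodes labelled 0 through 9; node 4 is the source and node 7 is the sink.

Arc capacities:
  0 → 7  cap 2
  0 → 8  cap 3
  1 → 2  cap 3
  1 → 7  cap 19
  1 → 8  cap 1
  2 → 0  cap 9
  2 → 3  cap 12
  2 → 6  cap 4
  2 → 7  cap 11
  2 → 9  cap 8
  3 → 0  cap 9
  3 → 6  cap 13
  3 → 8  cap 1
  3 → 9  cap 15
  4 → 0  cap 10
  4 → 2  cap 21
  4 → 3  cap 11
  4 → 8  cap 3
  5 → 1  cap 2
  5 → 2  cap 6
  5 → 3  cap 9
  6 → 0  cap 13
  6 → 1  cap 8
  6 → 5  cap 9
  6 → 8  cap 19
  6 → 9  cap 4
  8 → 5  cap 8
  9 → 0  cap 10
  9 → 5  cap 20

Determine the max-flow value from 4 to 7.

Maximum flow value: 23

augment #1: 4→0→7 bottleneck 2, total now 2
augment #2: 4→2→7 bottleneck 11, total now 13
augment #3: 4→2→6→1→7 bottleneck 4, total now 17
augment #4: 4→3→6→1→7 bottleneck 4, total now 21
augment #5: 4→8→5→1→7 bottleneck 2, total now 23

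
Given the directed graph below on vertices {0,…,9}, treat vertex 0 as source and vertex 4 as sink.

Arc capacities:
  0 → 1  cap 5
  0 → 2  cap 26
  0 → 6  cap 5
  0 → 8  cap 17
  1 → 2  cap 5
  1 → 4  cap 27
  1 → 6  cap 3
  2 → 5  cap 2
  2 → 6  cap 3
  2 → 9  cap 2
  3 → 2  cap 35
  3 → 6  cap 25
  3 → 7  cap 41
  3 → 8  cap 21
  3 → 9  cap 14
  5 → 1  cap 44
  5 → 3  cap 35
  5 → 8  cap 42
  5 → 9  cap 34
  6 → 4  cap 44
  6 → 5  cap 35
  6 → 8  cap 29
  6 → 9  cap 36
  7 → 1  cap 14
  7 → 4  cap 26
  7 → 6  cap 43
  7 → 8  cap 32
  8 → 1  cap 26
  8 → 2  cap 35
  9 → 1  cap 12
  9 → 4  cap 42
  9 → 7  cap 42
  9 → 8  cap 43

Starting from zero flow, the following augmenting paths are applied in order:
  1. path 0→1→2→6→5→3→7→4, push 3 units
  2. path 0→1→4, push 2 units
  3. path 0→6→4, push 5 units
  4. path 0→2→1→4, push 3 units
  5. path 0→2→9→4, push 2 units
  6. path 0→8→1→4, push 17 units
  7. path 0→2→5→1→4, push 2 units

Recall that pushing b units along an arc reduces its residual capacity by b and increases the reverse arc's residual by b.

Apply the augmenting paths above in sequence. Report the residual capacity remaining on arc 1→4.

Residual capacity of (1,4): 3

after path 1 (0→1→2→6→5→3→7→4, push 3): res(1,4)=27
after path 2 (0→1→4, push 2): res(1,4)=25
after path 3 (0→6→4, push 5): res(1,4)=25
after path 4 (0→2→1→4, push 3): res(1,4)=22
after path 5 (0→2→9→4, push 2): res(1,4)=22
after path 6 (0→8→1→4, push 17): res(1,4)=5
after path 7 (0→2→5→1→4, push 2): res(1,4)=3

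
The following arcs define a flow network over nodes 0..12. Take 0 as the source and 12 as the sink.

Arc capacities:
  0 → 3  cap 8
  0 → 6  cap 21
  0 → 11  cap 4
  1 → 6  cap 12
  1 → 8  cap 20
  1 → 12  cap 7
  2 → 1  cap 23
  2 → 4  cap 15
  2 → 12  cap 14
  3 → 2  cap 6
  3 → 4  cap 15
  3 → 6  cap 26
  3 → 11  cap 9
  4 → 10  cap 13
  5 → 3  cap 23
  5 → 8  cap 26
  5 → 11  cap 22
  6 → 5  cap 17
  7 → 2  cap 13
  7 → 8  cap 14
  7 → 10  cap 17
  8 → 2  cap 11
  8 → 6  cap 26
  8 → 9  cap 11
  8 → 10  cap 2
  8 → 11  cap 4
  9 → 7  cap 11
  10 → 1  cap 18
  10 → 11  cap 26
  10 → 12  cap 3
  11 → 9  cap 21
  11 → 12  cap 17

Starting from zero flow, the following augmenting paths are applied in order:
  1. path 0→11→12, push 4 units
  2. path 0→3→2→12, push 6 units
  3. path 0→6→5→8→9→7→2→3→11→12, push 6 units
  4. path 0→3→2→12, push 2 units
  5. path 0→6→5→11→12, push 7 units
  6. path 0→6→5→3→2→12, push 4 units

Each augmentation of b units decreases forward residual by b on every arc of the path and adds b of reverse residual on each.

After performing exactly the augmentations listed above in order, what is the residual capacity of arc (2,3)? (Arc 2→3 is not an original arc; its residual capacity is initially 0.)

after path 1 (0→11→12, push 4): res(2,3)=0
after path 2 (0→3→2→12, push 6): res(2,3)=6
after path 3 (0→6→5→8→9→7→2→3→11→12, push 6): res(2,3)=0
after path 4 (0→3→2→12, push 2): res(2,3)=2
after path 5 (0→6→5→11→12, push 7): res(2,3)=2
after path 6 (0→6→5→3→2→12, push 4): res(2,3)=6

Residual capacity of (2,3): 6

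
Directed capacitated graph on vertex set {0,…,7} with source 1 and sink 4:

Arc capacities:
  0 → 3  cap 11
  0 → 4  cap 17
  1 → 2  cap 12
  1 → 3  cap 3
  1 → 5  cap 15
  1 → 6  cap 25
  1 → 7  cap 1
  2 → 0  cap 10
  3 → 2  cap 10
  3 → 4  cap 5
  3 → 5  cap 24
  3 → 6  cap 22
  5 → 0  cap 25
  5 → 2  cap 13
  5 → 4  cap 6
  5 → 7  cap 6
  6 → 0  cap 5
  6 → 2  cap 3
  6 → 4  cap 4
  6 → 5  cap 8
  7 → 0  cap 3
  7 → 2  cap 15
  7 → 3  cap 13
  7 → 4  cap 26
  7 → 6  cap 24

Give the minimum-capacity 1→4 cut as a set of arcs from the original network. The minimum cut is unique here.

augment #1: 1→3→4 push 3
augment #2: 1→5→4 push 6
augment #3: 1→6→4 push 4
augment #4: 1→7→4 push 1
augment #5: 1→2→0→4 push 10
augment #6: 1→5→0→4 push 7
augment #7: 1→5→7→4 push 2
augment #8: 1→6→0→3→4 push 2
augment #9: 1→6→5→7→4 push 4
max flow = 39; residual-reachable set from 1 gives S-side
cut edges (S→T): {(0,4), (1,7), (3,4), (5,4), (5,7), (6,4)} total cap 39

Min-cut arcs: {(0,4), (1,7), (3,4), (5,4), (5,7), (6,4)} (total capacity 39)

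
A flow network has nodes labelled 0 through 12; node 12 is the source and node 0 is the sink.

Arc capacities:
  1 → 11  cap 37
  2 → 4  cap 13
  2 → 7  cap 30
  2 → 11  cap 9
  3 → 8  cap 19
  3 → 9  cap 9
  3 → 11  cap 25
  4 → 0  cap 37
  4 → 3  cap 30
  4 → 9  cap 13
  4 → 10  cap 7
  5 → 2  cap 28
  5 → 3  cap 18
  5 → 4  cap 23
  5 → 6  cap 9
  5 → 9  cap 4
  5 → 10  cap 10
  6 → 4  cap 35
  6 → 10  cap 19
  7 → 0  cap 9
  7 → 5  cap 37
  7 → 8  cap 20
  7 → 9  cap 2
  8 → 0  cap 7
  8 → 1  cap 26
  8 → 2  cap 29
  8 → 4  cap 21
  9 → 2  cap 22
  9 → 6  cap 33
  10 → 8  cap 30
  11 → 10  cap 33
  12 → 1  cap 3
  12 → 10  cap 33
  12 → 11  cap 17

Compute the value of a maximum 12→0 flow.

augment #1: 12→10→8→0 bottleneck 7, total now 7
augment #2: 12→10→8→4→0 bottleneck 21, total now 28
augment #3: 12→10→8→2→4→0 bottleneck 2, total now 30

Maximum flow value: 30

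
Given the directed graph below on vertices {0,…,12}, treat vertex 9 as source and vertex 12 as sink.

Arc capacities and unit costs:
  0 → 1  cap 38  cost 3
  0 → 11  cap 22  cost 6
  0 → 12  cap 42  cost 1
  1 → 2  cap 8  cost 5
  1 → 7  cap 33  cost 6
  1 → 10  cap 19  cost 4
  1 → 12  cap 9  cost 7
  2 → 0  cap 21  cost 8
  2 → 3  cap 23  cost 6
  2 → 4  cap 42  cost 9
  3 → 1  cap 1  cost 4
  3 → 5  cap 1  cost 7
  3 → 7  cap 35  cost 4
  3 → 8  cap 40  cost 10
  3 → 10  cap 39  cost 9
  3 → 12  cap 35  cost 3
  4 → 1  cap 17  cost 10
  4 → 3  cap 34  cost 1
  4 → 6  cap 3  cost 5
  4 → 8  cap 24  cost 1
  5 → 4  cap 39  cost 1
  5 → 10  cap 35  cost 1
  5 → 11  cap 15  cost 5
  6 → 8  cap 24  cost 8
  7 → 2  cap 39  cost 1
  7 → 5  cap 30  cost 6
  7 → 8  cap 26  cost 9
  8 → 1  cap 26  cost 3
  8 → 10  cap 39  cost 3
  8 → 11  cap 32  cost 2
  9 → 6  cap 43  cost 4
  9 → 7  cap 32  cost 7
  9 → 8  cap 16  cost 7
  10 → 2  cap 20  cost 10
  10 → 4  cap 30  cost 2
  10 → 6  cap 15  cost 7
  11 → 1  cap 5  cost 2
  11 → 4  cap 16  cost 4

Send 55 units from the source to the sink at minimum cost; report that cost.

Minimum cost for 55 units: 947

shortest-cost path #1: 9→8→10→4→3→12 push 16 @ unit cost 16 (adds 256)
shortest-cost path #2: 9→7→2→3→12 push 19 @ unit cost 17 (adds 323)
shortest-cost path #3: 9→7→2→0→12 push 13 @ unit cost 17 (adds 221)
shortest-cost path #4: 9→6→8→10→4→3→2→0→12 push 7 @ unit cost 21 (adds 147)
total cost = 947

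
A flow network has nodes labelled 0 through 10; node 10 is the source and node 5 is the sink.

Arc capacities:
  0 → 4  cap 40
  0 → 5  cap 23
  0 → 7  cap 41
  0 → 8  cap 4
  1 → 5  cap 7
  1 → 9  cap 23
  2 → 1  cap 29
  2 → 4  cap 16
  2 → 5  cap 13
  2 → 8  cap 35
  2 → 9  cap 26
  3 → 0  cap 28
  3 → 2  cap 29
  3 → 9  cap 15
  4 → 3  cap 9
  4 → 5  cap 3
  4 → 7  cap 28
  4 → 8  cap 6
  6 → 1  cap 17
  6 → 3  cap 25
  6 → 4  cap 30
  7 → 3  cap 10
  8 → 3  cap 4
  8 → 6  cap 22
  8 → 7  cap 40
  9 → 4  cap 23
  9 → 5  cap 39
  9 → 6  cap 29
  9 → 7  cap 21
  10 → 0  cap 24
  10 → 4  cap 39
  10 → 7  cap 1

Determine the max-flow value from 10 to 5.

Maximum flow value: 52

augment #1: 10→0→5 bottleneck 23, total now 23
augment #2: 10→4→5 bottleneck 3, total now 26
augment #3: 10→4→3→2→5 bottleneck 9, total now 35
augment #4: 10→7→3→2→5 bottleneck 1, total now 36
augment #5: 10→0→7→3→2→5 bottleneck 1, total now 37
augment #6: 10→4→7→3→2→5 bottleneck 2, total now 39
augment #7: 10→4→7→3→9→5 bottleneck 6, total now 45
augment #8: 10→4→8→3→9→5 bottleneck 4, total now 49
augment #9: 10→4→8→6→1→5 bottleneck 2, total now 51
augment #10: 10→4→7→0→8→6→1→5 bottleneck 1, total now 52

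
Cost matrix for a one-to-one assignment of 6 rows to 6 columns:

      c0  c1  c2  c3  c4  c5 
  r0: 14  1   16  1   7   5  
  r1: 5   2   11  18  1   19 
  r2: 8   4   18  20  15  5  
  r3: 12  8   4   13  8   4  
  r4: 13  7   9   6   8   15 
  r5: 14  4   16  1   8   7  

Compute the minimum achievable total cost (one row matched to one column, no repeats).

one of 2 optimal assignments: row0→col1 (cost 1), row1→col0 (cost 5), row2→col5 (cost 5), row3→col2 (cost 4), row4→col4 (cost 8), row5→col3 (cost 1)
total = 1 + 5 + 5 + 4 + 8 + 1 = 24

Minimum assignment cost: 24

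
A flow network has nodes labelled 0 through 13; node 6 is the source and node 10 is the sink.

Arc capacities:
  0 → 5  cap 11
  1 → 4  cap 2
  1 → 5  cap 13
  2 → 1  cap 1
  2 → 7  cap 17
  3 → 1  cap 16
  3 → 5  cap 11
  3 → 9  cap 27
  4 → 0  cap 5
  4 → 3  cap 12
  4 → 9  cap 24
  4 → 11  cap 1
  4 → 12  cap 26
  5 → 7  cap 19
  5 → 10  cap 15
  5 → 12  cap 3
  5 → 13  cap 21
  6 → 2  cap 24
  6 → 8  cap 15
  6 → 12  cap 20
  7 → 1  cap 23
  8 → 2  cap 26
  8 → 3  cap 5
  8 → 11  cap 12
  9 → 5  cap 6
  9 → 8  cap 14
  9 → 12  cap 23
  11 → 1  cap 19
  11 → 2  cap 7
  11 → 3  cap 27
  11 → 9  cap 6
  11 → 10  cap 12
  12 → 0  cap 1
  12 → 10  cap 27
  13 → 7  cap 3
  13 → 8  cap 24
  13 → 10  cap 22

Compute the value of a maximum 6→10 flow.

Maximum flow value: 50

augment #1: 6→12→10 bottleneck 20, total now 20
augment #2: 6→8→11→10 bottleneck 12, total now 32
augment #3: 6→2→1→5→10 bottleneck 1, total now 33
augment #4: 6→8→3→5→10 bottleneck 3, total now 36
augment #5: 6→2→7→1→5→10 bottleneck 11, total now 47
augment #6: 6→2→7→1→4→12→10 bottleneck 2, total now 49
augment #7: 6→2→7→1→5→12→10 bottleneck 1, total now 50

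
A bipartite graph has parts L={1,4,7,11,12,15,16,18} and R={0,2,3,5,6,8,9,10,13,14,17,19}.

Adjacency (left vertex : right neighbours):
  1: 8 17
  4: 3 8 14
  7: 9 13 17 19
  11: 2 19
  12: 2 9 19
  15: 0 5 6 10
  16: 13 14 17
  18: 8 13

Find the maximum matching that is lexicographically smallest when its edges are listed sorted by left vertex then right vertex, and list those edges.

|M| = 8 (so the lex-smallest maximum matching has 8 edges)
process left vertices in ascending order; for each, take the smallest-labelled available neighbour that still permits 8 edges overall, or leave it unmatched if none does
lex-smallest matching: {1-8, 4-3, 7-9, 11-2, 12-19, 15-0, 16-14, 18-13}

Lex-smallest maximum matching: {(1,8), (4,3), (7,9), (11,2), (12,19), (15,0), (16,14), (18,13)}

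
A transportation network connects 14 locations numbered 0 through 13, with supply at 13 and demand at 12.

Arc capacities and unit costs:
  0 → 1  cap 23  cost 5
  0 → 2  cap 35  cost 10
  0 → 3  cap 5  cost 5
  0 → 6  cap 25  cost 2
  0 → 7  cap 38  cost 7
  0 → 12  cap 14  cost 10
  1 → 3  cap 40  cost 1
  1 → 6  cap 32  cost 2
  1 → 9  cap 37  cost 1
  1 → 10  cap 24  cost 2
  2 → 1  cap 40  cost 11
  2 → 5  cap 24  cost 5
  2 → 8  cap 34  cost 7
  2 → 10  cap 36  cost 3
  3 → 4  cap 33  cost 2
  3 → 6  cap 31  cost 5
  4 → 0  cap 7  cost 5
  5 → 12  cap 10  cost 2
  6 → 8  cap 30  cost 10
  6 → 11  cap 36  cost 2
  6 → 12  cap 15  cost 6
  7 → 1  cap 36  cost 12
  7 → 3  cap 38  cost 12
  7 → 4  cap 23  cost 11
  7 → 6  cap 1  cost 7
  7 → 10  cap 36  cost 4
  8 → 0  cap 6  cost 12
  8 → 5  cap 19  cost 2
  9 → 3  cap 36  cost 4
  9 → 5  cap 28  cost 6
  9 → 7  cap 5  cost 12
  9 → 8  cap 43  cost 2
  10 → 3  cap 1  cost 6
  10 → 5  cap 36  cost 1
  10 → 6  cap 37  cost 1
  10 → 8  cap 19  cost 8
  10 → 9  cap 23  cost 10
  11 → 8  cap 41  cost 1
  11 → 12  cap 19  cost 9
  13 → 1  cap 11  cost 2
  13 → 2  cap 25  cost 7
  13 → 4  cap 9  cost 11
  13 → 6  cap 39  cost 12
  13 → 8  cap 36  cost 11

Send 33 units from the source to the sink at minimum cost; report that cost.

Minimum cost for 33 units: 484

shortest-cost path #1: 13→1→10→5→12 push 10 @ unit cost 7 (adds 70)
shortest-cost path #2: 13→1→6→12 push 1 @ unit cost 10 (adds 10)
shortest-cost path #3: 13→2→10→1→6→12 push 10 @ unit cost 16 (adds 160)
shortest-cost path #4: 13→2→10→6→12 push 4 @ unit cost 17 (adds 68)
shortest-cost path #5: 13→2→10→6→11→12 push 8 @ unit cost 22 (adds 176)
total cost = 484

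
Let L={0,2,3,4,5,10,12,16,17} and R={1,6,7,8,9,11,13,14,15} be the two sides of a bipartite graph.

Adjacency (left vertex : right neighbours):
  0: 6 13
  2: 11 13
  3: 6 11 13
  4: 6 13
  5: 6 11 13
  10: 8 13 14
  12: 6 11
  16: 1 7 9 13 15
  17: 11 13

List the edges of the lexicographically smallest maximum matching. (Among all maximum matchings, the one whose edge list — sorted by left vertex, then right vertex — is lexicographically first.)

|M| = 5 (so the lex-smallest maximum matching has 5 edges)
process left vertices in ascending order; for each, take the smallest-labelled available neighbour that still permits 5 edges overall, or leave it unmatched if none does
lex-smallest matching: {0-6, 2-11, 3-13, 10-8, 16-1}

Lex-smallest maximum matching: {(0,6), (2,11), (3,13), (10,8), (16,1)}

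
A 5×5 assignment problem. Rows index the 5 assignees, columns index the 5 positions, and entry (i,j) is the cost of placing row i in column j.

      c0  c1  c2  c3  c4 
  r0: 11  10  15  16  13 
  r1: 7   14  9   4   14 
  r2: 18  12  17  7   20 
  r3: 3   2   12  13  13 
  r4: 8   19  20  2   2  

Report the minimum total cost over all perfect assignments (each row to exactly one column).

Minimum assignment cost: 31

one of 2 optimal assignments: row0→col0 (cost 11), row1→col2 (cost 9), row2→col3 (cost 7), row3→col1 (cost 2), row4→col4 (cost 2)
total = 11 + 9 + 7 + 2 + 2 = 31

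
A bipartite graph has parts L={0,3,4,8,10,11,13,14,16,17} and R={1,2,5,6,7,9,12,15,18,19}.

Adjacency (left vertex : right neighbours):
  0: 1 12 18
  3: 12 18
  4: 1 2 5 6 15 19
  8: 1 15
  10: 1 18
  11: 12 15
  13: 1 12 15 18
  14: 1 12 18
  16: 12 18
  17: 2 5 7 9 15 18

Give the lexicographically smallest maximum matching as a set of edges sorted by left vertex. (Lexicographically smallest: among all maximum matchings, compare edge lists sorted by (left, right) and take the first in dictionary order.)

Lex-smallest maximum matching: {(0,1), (3,12), (4,2), (8,15), (10,18), (17,5)}

|M| = 6 (so the lex-smallest maximum matching has 6 edges)
process left vertices in ascending order; for each, take the smallest-labelled available neighbour that still permits 6 edges overall, or leave it unmatched if none does
lex-smallest matching: {0-1, 3-12, 4-2, 8-15, 10-18, 17-5}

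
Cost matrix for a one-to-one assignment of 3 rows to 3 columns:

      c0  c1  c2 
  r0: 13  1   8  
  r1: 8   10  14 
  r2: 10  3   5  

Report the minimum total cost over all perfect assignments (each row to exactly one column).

Minimum assignment cost: 14

optimal assignment: row0→col1 (cost 1), row1→col0 (cost 8), row2→col2 (cost 5)
total = 1 + 8 + 5 = 14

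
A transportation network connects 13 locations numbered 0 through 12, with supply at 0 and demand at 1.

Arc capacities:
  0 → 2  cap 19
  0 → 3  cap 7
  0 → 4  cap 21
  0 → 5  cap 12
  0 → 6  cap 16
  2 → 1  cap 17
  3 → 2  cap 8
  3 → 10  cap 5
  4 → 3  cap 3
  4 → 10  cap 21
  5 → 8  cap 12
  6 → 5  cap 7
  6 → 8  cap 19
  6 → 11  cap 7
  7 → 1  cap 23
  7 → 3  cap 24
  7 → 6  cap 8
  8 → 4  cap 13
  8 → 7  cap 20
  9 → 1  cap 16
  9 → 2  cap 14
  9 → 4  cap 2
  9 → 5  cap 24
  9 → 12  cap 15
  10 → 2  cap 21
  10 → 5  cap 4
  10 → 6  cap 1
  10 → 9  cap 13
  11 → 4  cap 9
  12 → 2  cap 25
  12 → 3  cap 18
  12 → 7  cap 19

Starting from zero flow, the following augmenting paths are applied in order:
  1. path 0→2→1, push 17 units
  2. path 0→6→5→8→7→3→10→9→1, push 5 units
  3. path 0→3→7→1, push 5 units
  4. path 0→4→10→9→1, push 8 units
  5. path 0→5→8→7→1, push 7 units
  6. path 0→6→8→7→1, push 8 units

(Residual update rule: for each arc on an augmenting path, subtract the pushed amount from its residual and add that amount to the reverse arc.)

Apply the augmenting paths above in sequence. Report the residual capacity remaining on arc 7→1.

Residual capacity of (7,1): 3

after path 1 (0→2→1, push 17): res(7,1)=23
after path 2 (0→6→5→8→7→3→10→9→1, push 5): res(7,1)=23
after path 3 (0→3→7→1, push 5): res(7,1)=18
after path 4 (0→4→10→9→1, push 8): res(7,1)=18
after path 5 (0→5→8→7→1, push 7): res(7,1)=11
after path 6 (0→6→8→7→1, push 8): res(7,1)=3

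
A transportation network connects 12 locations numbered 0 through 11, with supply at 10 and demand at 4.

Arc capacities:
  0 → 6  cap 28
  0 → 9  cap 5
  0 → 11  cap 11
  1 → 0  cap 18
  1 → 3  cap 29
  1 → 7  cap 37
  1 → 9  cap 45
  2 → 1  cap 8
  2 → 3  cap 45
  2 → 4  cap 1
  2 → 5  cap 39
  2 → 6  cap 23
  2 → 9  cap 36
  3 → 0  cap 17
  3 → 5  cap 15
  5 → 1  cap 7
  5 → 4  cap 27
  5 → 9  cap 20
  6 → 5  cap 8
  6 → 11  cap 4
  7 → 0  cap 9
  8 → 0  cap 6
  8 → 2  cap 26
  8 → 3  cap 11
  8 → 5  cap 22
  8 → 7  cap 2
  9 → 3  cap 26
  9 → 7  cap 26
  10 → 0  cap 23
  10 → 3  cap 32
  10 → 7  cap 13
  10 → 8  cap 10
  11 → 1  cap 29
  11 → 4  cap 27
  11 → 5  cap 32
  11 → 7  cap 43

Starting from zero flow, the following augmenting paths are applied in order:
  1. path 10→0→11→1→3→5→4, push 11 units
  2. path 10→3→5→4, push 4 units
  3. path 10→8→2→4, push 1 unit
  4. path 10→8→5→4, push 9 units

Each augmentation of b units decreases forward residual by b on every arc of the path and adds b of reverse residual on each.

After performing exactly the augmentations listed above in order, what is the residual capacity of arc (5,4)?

after path 1 (10→0→11→1→3→5→4, push 11): res(5,4)=16
after path 2 (10→3→5→4, push 4): res(5,4)=12
after path 3 (10→8→2→4, push 1): res(5,4)=12
after path 4 (10→8→5→4, push 9): res(5,4)=3

Residual capacity of (5,4): 3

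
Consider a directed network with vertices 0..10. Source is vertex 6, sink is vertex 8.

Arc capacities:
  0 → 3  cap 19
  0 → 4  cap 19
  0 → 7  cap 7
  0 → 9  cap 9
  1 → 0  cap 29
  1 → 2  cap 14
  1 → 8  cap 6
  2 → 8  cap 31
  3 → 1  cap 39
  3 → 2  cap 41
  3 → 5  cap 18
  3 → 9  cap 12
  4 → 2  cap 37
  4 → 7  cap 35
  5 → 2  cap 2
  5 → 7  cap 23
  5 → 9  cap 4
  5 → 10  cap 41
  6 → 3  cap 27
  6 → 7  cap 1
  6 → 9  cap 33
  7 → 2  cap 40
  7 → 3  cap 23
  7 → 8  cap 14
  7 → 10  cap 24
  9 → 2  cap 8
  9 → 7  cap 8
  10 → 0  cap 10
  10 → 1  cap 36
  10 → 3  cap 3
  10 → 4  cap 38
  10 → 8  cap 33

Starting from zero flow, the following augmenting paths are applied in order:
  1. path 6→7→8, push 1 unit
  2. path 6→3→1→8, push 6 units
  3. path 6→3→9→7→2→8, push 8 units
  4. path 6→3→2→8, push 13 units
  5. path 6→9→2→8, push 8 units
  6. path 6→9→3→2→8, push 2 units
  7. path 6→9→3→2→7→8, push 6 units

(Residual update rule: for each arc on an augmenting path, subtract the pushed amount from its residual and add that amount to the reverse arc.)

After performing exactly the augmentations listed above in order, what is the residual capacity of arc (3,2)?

Residual capacity of (3,2): 20

after path 1 (6→7→8, push 1): res(3,2)=41
after path 2 (6→3→1→8, push 6): res(3,2)=41
after path 3 (6→3→9→7→2→8, push 8): res(3,2)=41
after path 4 (6→3→2→8, push 13): res(3,2)=28
after path 5 (6→9→2→8, push 8): res(3,2)=28
after path 6 (6→9→3→2→8, push 2): res(3,2)=26
after path 7 (6→9→3→2→7→8, push 6): res(3,2)=20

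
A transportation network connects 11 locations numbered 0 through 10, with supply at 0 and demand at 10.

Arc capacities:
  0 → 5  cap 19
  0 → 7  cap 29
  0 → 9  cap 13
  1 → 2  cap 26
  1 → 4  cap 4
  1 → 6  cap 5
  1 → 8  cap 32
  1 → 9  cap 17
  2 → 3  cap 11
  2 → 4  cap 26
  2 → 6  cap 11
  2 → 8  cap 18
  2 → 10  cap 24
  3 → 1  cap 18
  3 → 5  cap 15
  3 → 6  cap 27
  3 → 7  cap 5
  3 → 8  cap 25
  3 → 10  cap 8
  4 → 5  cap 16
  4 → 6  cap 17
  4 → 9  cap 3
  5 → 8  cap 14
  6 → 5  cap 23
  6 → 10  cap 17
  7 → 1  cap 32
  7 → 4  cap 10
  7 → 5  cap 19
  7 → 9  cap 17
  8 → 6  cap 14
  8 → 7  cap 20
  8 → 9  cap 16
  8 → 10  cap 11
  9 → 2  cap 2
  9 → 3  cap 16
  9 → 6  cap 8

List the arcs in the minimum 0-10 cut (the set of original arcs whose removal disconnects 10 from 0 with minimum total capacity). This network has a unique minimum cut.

augment #1: 0→5→8→10 push 11
augment #2: 0→9→2→10 push 2
augment #3: 0→9→3→10 push 8
augment #4: 0→9→6→10 push 3
augment #5: 0→5→8→6→10 push 3
augment #6: 0→7→1→2→10 push 22
augment #7: 0→7→1→6→10 push 5
augment #8: 0→7→4→6→10 push 2
max flow = 56; residual-reachable set from 0 gives S-side
cut edges (S→T): {(0,7), (0,9), (5,8)} total cap 56

Min-cut arcs: {(0,7), (0,9), (5,8)} (total capacity 56)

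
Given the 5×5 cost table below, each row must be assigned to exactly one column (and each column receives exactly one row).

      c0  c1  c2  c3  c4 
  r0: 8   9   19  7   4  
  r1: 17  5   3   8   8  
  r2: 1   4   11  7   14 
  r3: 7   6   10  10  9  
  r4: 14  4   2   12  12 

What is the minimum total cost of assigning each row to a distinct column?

Minimum assignment cost: 21

optimal assignment: row0→col4 (cost 4), row1→col3 (cost 8), row2→col0 (cost 1), row3→col1 (cost 6), row4→col2 (cost 2)
total = 4 + 8 + 1 + 6 + 2 = 21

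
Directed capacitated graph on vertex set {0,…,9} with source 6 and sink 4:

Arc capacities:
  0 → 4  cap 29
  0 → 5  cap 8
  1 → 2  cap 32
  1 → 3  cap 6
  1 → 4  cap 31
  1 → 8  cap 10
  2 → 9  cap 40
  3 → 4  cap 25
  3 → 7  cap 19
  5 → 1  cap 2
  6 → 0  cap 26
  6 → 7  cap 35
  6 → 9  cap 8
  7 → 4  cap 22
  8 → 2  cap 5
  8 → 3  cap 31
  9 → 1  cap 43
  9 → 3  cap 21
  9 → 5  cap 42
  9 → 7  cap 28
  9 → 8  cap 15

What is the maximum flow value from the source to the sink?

augment #1: 6→0→4 bottleneck 26, total now 26
augment #2: 6→7→4 bottleneck 22, total now 48
augment #3: 6→9→1→4 bottleneck 8, total now 56

Maximum flow value: 56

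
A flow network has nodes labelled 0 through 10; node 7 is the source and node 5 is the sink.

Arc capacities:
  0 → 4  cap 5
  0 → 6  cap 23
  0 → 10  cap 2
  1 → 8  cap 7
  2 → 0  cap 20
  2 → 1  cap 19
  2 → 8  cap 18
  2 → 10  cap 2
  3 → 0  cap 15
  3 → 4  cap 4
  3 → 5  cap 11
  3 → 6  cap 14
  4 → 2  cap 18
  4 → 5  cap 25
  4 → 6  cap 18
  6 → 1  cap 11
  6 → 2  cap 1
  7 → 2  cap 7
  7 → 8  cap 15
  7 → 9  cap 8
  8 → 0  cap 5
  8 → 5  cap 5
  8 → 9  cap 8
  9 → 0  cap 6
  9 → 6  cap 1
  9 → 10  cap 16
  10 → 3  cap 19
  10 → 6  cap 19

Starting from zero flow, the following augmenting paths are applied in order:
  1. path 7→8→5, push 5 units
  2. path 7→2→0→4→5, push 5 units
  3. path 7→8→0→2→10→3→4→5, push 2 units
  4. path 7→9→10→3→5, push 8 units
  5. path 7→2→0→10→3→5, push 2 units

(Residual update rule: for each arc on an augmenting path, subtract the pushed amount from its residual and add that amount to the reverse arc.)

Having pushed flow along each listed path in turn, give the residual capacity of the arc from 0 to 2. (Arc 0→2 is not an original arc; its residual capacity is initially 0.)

Residual capacity of (0,2): 5

after path 1 (7→8→5, push 5): res(0,2)=0
after path 2 (7→2→0→4→5, push 5): res(0,2)=5
after path 3 (7→8→0→2→10→3→4→5, push 2): res(0,2)=3
after path 4 (7→9→10→3→5, push 8): res(0,2)=3
after path 5 (7→2→0→10→3→5, push 2): res(0,2)=5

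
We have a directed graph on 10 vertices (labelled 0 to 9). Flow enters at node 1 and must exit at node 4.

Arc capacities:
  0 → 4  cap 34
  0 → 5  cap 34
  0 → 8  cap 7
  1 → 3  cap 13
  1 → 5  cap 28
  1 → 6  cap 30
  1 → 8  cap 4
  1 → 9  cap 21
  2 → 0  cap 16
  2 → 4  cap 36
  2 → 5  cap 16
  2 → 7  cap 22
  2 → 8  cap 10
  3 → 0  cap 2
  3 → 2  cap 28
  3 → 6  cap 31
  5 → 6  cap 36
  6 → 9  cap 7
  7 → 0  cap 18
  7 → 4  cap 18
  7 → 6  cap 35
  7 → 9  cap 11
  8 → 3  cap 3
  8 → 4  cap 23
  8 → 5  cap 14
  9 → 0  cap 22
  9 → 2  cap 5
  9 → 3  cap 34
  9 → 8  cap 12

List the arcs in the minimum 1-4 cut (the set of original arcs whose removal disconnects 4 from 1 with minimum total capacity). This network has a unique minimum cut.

Min-cut arcs: {(1,3), (1,8), (1,9), (6,9)} (total capacity 45)

augment #1: 1→8→4 push 4
augment #2: 1→3→0→4 push 2
augment #3: 1→3→2→4 push 11
augment #4: 1→9→0→4 push 21
augment #5: 1→6→9→0→4 push 1
augment #6: 1→6→9→2→4 push 5
augment #7: 1→6→9→8→4 push 1
max flow = 45; residual-reachable set from 1 gives S-side
cut edges (S→T): {(1,3), (1,8), (1,9), (6,9)} total cap 45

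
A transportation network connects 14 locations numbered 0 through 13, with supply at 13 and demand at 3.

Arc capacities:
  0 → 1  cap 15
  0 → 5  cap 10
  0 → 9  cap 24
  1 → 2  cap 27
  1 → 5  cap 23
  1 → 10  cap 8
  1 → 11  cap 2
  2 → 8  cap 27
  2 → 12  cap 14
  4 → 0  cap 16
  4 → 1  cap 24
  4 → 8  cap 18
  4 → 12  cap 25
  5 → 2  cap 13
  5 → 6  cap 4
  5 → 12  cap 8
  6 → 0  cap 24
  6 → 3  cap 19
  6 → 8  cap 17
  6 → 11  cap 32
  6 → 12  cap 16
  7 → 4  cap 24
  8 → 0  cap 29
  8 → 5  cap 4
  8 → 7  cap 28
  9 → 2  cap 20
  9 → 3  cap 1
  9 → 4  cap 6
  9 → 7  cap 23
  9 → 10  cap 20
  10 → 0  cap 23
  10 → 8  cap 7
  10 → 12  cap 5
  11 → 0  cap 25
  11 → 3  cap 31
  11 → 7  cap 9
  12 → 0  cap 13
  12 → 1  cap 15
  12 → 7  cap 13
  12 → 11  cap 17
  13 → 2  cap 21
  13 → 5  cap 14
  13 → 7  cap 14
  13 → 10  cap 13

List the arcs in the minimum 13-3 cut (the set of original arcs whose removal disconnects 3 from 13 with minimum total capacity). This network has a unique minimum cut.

augment #1: 13→5→6→3 push 4
augment #2: 13→2→12→11→3 push 14
augment #3: 13→5→12→11→3 push 3
augment #4: 13→10→0→9→3 push 1
augment #5: 13→5→12→1→11→3 push 2
max flow = 24; residual-reachable set from 13 gives S-side
cut edges (S→T): {(1,11), (5,6), (9,3), (12,11)} total cap 24

Min-cut arcs: {(1,11), (5,6), (9,3), (12,11)} (total capacity 24)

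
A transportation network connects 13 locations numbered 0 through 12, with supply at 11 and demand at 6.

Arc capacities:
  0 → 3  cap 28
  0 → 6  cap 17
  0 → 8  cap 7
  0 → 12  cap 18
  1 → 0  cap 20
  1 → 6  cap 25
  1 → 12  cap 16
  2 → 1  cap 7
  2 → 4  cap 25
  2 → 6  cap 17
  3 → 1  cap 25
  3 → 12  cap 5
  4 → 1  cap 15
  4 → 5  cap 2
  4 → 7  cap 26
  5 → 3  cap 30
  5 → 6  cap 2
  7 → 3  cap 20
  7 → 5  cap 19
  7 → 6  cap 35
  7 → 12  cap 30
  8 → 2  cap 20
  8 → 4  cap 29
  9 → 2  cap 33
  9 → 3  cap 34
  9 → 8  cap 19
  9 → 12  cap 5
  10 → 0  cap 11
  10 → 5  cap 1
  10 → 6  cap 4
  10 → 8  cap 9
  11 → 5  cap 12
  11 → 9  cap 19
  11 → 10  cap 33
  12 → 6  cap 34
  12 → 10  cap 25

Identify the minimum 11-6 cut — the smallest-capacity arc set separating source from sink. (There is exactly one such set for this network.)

augment #1: 11→5→6 push 2
augment #2: 11→10→6 push 4
augment #3: 11→9→2→6 push 17
augment #4: 11→9→12→6 push 2
augment #5: 11→10→0→6 push 11
augment #6: 11→5→3→1→6 push 10
augment #7: 11→10→5→3→1→6 push 1
augment #8: 11→10→8→2→1→6 push 7
augment #9: 11→10→8→4→1→6 push 2
max flow = 56; residual-reachable set from 11 gives S-side
cut edges (S→T): {(10,0), (10,5), (10,6), (10,8), (11,5), (11,9)} total cap 56

Min-cut arcs: {(10,0), (10,5), (10,6), (10,8), (11,5), (11,9)} (total capacity 56)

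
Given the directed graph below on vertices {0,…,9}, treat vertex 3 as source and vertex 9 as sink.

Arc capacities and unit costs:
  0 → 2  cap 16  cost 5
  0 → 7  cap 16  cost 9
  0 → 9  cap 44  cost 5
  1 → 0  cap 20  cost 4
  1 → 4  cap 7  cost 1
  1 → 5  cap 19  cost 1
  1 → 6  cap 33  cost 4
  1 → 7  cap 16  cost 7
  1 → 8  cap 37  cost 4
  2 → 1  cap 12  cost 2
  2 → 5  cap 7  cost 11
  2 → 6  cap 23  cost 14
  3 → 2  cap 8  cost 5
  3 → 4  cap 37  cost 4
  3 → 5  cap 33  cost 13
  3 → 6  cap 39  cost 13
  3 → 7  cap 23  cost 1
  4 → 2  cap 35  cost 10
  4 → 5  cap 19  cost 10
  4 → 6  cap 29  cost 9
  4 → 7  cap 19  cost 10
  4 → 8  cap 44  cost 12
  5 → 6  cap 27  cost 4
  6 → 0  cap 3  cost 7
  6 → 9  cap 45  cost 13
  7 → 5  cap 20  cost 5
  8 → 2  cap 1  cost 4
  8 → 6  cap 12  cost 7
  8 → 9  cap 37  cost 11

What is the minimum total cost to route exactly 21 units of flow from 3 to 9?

shortest-cost path #1: 3→2→1→0→9 push 8 @ unit cost 16 (adds 128)
shortest-cost path #2: 3→7→5→6→0→9 push 3 @ unit cost 22 (adds 66)
shortest-cost path #3: 3→7→5→6→9 push 10 @ unit cost 23 (adds 230)
total cost = 424

Minimum cost for 21 units: 424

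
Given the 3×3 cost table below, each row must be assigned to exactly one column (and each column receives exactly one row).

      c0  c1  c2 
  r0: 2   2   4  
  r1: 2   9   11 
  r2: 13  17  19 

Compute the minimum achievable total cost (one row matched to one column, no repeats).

one of 2 optimal assignments: row0→col1 (cost 2), row1→col0 (cost 2), row2→col2 (cost 19)
total = 2 + 2 + 19 = 23

Minimum assignment cost: 23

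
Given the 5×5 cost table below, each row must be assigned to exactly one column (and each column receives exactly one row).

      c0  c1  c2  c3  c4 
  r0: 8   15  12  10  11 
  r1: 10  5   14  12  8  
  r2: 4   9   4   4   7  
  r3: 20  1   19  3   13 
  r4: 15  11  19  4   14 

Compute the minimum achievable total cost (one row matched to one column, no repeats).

Minimum assignment cost: 25

optimal assignment: row0→col0 (cost 8), row1→col4 (cost 8), row2→col2 (cost 4), row3→col1 (cost 1), row4→col3 (cost 4)
total = 8 + 8 + 4 + 1 + 4 = 25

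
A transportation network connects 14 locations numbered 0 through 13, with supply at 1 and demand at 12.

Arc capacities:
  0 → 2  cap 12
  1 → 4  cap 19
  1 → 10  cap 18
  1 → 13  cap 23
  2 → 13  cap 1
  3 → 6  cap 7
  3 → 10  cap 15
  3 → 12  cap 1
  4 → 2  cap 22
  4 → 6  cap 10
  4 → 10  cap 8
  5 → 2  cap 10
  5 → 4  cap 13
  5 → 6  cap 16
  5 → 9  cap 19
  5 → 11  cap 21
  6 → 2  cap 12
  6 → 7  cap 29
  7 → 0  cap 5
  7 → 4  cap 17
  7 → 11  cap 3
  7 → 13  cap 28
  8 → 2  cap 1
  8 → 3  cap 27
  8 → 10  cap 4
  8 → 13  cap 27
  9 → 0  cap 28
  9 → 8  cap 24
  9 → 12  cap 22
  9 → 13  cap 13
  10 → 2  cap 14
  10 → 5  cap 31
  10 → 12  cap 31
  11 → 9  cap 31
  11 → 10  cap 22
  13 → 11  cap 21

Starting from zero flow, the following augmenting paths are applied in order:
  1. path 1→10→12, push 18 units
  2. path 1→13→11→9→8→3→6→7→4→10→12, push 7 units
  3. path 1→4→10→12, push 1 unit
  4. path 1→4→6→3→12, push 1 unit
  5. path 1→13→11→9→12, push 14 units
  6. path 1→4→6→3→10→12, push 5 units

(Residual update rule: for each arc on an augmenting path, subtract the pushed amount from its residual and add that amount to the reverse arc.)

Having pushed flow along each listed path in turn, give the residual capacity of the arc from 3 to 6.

Residual capacity of (3,6): 6

after path 1 (1→10→12, push 18): res(3,6)=7
after path 2 (1→13→11→9→8→3→6→7→4→10→12, push 7): res(3,6)=0
after path 3 (1→4→10→12, push 1): res(3,6)=0
after path 4 (1→4→6→3→12, push 1): res(3,6)=1
after path 5 (1→13→11→9→12, push 14): res(3,6)=1
after path 6 (1→4→6→3→10→12, push 5): res(3,6)=6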